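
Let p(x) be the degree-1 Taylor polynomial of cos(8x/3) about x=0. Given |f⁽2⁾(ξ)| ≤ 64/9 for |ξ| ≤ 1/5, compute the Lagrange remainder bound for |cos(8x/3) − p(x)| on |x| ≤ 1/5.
32/225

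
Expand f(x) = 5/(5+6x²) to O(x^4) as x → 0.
1 - 6*x**2/5 + O(x**4)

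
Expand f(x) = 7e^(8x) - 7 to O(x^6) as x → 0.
56*x + 224*x**2 + 1792*x**3/3 + 3584*x**4/3 + 28672*x**5/15 + O(x**6)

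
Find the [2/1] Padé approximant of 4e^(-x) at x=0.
(2*x**2/3 - 8*x/3 + 4)/(x/3 + 1)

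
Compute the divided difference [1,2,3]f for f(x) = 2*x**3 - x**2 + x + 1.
11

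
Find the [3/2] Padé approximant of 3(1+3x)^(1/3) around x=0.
(7*x**3/5 + 63*x**2/5 + 63*x/5 + 3)/(2*x**2 + 16*x/5 + 1)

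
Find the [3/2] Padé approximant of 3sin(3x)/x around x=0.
(9 - 189*x**2/20)/(9*x**2/20 + 1)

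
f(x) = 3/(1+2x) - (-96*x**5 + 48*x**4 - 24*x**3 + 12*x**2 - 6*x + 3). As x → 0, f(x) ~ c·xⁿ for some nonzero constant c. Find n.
6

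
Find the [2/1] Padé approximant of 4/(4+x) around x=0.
1/(x/4 + 1)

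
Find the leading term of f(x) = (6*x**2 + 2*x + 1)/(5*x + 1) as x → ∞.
6*x/5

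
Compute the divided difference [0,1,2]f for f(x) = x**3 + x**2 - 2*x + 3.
4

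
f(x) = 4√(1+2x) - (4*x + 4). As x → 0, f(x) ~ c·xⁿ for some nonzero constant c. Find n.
2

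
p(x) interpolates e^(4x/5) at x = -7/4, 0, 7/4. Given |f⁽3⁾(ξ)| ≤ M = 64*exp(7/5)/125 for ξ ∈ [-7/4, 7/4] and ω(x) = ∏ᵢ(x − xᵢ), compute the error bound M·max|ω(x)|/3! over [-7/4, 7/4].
343*sqrt(3)*exp(7/5)/3375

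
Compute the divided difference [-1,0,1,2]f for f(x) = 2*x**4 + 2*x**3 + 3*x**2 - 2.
6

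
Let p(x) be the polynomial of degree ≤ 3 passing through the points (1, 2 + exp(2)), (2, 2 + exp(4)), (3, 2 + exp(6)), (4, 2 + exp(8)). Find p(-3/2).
-105*exp(8)/16 - 495*exp(4)/16 + 2 + 231*exp(2)/16 + 385*exp(6)/16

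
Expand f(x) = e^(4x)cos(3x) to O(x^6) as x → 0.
1 + 4*x + 7*x**2/2 - 22*x**3/3 - 527*x**4/24 - 779*x**5/30 + O(x**6)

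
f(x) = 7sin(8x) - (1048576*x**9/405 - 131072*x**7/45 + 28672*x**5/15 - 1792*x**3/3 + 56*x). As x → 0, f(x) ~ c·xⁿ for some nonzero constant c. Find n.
11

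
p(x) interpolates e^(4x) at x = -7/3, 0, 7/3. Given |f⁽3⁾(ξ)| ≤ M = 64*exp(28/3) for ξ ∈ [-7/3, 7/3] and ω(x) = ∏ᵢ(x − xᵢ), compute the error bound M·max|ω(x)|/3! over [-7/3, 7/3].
21952*sqrt(3)*exp(28/3)/729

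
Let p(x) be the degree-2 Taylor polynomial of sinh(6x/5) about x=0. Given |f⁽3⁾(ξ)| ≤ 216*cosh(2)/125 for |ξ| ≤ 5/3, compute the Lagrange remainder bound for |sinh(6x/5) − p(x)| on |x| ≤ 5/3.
4*cosh(2)/3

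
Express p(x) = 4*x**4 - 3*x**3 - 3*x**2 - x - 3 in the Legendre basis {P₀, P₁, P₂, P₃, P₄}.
(-16/5)P₀ + (-14/5)P₁ + (2/7)P₂ + (-6/5)P₃ + (32/35)P₄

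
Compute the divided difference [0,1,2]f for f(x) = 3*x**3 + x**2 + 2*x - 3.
10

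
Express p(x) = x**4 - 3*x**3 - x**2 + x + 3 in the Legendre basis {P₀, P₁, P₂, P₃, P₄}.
(43/15)P₀ + (-4/5)P₁ + (-2/21)P₂ + (-6/5)P₃ + (8/35)P₄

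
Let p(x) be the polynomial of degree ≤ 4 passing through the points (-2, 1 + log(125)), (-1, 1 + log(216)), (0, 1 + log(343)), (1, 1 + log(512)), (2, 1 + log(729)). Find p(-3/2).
1 + log(864*2**(1/4)*3**(3/64)*5**(105/128)*7**(23/64)/49)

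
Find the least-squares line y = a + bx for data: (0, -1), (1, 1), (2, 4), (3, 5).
a = -9/10, b = 21/10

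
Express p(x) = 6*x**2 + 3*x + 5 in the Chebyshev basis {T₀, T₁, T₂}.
(8)T₀ + (3)T₁ + (3)T₂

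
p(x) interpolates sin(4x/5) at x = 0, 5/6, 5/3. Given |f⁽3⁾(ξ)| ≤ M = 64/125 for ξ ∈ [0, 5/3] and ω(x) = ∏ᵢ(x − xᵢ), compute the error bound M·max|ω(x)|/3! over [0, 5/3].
8*sqrt(3)/729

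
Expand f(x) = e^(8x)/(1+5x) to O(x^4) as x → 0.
1 + 3*x + 17*x**2 + x**3/3 + O(x**4)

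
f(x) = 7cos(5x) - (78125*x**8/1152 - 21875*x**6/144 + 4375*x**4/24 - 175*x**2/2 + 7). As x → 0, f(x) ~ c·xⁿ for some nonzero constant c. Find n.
10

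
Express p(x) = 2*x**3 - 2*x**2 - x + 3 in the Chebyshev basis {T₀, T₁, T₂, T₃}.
(2)T₀ + (1/2)T₁ - T₂ + (1/2)T₃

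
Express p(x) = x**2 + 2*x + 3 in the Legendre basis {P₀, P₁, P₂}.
(10/3)P₀ + (2)P₁ + (2/3)P₂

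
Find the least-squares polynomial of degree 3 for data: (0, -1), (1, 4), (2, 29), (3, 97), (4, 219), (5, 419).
-59/63 + (-19/54)x + (481/252)x² + (323/108)x³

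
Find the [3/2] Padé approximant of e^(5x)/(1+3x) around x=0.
(6875*x**3/978 + 4425*x**2/652 + 660*x/163 + 1)/(-2485*x**2/652 + 334*x/163 + 1)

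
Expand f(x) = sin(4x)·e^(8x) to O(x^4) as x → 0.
4*x + 32*x**2 + 352*x**3/3 + O(x**4)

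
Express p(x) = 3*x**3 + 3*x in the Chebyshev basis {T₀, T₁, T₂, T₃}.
(21/4)T₁ + (3/4)T₃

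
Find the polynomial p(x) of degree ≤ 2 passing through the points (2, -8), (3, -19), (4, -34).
-2*x**2 - x + 2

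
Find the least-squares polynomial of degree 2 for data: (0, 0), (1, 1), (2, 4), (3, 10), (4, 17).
-2/35 + (1/70)x + (15/14)x²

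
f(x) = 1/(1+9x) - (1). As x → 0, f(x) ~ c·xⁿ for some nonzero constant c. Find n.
1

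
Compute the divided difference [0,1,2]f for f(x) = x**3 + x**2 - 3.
4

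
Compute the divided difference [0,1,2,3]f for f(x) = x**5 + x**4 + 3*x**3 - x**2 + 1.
34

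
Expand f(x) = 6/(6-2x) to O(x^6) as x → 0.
1 + x/3 + x**2/9 + x**3/27 + x**4/81 + x**5/243 + O(x**6)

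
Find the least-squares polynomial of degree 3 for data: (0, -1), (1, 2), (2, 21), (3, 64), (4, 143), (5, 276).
-85/63 + (395/189)x + (25/126)x² + (113/54)x³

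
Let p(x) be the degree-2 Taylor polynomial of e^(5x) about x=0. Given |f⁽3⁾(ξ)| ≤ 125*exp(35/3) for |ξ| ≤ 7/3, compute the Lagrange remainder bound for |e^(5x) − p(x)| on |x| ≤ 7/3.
42875*exp(35/3)/162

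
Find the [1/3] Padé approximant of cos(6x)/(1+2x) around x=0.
(1 - 15*x/2)/(-99*x**3 + 3*x**2 - 11*x/2 + 1)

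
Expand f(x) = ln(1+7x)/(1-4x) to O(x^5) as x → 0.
7*x + 7*x**2/2 + 385*x**3/3 - 1043*x**4/12 + O(x**5)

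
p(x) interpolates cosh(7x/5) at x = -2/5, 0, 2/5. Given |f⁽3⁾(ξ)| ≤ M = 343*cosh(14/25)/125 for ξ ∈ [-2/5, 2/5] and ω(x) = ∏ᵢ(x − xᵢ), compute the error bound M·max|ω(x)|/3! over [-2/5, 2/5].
2744*sqrt(3)*cosh(14/25)/421875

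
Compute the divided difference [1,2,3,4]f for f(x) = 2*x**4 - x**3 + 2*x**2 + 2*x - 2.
19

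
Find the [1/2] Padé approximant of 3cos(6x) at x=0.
3/(18*x**2 + 1)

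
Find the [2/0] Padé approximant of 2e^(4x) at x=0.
16*x**2 + 8*x + 2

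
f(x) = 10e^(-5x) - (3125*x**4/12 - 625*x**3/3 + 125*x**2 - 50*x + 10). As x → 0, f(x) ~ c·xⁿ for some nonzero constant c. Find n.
5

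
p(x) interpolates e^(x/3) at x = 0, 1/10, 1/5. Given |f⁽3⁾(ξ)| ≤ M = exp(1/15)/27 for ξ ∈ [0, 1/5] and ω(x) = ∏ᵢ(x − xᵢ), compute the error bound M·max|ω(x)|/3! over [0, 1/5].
sqrt(3)*exp(1/15)/729000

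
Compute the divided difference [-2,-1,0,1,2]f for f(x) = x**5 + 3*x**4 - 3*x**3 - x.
3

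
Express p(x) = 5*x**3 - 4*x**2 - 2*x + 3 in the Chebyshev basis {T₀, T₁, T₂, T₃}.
T₀ + (7/4)T₁ + (-2)T₂ + (5/4)T₃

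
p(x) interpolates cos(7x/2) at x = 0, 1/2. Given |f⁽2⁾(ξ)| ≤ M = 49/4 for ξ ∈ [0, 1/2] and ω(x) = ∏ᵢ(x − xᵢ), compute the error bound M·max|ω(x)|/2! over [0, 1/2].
49/128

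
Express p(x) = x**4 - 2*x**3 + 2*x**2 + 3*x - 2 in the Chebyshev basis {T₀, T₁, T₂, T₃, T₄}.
(-5/8)T₀ + (3/2)T₁ + (3/2)T₂ + (-1/2)T₃ + (1/8)T₄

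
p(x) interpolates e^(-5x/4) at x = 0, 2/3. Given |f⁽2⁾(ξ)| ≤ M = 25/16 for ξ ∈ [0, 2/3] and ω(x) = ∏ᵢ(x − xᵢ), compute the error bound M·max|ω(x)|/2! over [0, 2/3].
25/288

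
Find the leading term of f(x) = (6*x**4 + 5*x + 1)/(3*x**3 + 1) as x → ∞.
2*x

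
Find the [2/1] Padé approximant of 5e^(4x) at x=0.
(40*x**2/3 + 40*x/3 + 5)/(1 - 4*x/3)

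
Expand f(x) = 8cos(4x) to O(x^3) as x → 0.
8 - 64*x**2 + O(x**3)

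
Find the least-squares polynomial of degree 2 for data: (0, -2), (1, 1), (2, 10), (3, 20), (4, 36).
-15/7 + (25/14)x + (27/14)x²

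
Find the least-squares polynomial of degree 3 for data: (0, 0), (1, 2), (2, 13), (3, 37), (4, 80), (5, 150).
-1/7 + (5/7)x + (6/7)x² + x³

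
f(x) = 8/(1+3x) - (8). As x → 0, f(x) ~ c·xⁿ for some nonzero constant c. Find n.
1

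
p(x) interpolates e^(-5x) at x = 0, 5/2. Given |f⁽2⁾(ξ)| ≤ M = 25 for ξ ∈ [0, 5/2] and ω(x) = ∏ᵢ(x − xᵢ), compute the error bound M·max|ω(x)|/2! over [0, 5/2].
625/32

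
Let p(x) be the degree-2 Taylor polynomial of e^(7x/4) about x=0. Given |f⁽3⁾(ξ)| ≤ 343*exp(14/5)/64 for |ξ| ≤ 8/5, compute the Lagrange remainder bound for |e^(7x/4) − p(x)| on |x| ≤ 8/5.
1372*exp(14/5)/375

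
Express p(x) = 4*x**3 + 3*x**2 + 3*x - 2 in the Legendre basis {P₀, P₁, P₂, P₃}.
-P₀ + (27/5)P₁ + (2)P₂ + (8/5)P₃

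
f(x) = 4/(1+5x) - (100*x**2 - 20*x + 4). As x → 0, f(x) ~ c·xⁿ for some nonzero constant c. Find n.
3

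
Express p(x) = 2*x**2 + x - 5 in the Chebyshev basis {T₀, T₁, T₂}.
(-4)T₀ + T₁ + T₂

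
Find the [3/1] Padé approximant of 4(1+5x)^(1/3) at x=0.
(-500*x**3/81 + 100*x**2/9 + 20*x + 4)/(10*x/3 + 1)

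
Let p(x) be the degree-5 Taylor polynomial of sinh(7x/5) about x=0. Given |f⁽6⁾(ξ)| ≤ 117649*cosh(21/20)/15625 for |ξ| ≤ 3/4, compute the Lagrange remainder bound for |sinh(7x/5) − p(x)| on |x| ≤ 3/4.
9529569*cosh(21/20)/5120000000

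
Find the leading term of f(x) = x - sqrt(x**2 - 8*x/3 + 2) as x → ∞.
4/3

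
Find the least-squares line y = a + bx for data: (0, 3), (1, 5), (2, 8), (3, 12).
a = 5/2, b = 3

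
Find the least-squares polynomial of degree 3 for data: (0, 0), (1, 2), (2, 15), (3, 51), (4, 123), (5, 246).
-13/126 + (1339/756)x + (-199/126)x² + (239/108)x³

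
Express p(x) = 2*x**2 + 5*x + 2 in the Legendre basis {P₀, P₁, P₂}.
(8/3)P₀ + (5)P₁ + (4/3)P₂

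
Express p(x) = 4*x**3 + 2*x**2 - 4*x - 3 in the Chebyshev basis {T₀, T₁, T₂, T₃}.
(-2)T₀ - T₁ + T₂ + T₃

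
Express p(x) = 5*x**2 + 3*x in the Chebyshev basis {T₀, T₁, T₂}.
(5/2)T₀ + (3)T₁ + (5/2)T₂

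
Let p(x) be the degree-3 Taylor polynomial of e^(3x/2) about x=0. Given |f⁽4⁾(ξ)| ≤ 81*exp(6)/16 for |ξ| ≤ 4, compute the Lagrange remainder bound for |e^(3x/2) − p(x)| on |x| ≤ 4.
54*exp(6)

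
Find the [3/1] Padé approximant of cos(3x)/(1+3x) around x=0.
(9*x**3/8 - 21*x**2/4 + x/4 + 1)/(13*x/4 + 1)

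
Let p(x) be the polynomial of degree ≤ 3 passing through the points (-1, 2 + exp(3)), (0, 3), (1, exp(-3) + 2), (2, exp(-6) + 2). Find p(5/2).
((53 - 5*exp(3))*exp(6) - 35*exp(3) + 35)*exp(-6)/16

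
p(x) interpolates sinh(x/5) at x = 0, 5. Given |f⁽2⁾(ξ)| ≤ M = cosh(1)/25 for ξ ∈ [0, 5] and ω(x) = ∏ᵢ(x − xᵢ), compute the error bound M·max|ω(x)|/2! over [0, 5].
cosh(1)/8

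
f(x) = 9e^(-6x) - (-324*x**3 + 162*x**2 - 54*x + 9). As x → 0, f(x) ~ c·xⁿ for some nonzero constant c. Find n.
4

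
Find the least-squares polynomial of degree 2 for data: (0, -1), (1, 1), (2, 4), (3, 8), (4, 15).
-29/35 + (53/70)x + (11/14)x²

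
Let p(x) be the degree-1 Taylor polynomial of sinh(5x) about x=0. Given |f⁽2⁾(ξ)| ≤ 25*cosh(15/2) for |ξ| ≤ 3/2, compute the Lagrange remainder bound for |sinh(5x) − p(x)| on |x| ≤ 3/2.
225*cosh(15/2)/8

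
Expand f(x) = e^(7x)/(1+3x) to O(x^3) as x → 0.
1 + 4*x + 25*x**2/2 + O(x**3)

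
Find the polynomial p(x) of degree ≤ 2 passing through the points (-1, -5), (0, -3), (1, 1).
x**2 + 3*x - 3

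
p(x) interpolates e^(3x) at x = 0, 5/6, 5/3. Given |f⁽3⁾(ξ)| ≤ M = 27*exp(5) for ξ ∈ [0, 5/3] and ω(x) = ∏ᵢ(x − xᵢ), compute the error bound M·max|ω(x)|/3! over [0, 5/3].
125*sqrt(3)*exp(5)/216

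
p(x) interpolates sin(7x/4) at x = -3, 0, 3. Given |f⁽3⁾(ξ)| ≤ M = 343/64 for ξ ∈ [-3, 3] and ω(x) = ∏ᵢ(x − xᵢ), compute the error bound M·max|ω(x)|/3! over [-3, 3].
343*sqrt(3)/64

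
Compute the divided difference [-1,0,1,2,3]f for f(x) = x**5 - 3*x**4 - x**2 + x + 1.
2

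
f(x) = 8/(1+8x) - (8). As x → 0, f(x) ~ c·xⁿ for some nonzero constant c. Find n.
1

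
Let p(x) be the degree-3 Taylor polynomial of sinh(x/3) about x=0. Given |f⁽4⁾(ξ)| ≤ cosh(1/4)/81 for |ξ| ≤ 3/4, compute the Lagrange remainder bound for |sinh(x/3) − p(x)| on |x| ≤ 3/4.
cosh(1/4)/6144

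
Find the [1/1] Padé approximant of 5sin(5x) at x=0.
25*x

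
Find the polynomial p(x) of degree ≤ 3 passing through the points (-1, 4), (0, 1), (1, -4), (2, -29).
-3*x**3 - x**2 - x + 1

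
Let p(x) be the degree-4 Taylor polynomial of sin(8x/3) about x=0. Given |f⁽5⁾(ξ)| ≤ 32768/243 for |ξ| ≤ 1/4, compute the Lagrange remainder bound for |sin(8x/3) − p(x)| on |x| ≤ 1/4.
4/3645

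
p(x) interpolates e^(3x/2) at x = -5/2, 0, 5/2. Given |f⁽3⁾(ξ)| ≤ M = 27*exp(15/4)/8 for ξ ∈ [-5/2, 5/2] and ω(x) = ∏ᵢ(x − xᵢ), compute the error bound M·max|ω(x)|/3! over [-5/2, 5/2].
125*sqrt(3)*exp(15/4)/64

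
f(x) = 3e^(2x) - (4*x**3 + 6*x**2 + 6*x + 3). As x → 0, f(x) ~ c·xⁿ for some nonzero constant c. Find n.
4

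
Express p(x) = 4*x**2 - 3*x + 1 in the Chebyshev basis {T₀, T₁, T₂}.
(3)T₀ + (-3)T₁ + (2)T₂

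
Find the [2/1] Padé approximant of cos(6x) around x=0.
1 - 18*x**2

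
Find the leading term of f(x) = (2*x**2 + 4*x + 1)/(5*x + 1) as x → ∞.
2*x/5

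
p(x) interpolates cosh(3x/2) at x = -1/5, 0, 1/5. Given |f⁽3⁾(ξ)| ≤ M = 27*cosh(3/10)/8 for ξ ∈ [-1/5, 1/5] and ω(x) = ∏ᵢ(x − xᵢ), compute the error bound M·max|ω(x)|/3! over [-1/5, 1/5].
sqrt(3)*cosh(3/10)/1000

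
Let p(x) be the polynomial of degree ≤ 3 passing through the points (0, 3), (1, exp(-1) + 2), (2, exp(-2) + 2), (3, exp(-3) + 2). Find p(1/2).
(-5*e + 1 + 15*exp(2) + 37*exp(3))*exp(-3)/16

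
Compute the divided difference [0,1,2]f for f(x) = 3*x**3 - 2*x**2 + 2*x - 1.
7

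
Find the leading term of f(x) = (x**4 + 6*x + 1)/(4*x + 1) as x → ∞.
x**3/4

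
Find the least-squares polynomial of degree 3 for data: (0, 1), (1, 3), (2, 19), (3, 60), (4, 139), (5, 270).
8/9 + (41/189)x + (29/252)x² + (229/108)x³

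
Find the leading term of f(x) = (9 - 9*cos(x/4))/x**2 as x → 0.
9/32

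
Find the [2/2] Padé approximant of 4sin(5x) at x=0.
20*x/(25*x**2/6 + 1)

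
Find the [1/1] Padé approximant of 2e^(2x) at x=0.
(2*x + 2)/(1 - x)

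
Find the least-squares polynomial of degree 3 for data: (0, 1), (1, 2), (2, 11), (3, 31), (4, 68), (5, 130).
103/126 + (53/108)x + (37/126)x² + (103/108)x³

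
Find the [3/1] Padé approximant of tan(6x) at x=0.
72*x**3 + 6*x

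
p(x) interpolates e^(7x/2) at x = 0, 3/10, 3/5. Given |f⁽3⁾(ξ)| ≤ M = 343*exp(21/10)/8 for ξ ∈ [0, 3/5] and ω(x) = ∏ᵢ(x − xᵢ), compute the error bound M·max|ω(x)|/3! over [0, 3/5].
343*sqrt(3)*exp(21/10)/8000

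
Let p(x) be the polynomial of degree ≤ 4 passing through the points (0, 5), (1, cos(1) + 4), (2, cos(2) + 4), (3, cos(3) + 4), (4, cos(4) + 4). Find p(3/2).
45*cos(2)/64 + 3*cos(4)/128 - 5*cos(3)/32 + 15*cos(1)/32 + 507/128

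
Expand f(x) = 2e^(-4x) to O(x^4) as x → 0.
2 - 8*x + 16*x**2 - 64*x**3/3 + O(x**4)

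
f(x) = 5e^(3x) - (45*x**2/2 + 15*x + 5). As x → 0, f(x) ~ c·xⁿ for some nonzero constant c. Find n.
3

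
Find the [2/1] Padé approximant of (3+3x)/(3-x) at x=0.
(x + 1)/(1 - x/3)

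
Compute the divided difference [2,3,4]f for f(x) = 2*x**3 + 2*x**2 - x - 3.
20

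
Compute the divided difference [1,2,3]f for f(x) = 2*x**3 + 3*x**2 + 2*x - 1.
15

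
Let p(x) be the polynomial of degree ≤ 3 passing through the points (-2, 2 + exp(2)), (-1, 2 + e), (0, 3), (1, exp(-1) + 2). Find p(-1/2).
(-1 + e*(-exp(2) + 9*e + 41))*exp(-1)/16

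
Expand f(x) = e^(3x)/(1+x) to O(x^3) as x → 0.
1 + 2*x + 5*x**2/2 + O(x**3)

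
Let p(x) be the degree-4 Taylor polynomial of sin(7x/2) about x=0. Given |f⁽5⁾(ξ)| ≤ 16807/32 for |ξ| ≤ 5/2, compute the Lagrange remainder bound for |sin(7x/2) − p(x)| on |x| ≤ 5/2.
10504375/24576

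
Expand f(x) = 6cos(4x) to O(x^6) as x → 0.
6 - 48*x**2 + 64*x**4 + O(x**6)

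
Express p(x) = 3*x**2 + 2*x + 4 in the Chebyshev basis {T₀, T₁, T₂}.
(11/2)T₀ + (2)T₁ + (3/2)T₂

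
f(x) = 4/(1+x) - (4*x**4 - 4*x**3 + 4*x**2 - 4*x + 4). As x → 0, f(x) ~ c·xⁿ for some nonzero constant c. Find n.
5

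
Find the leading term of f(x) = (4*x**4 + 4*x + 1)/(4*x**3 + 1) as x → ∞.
x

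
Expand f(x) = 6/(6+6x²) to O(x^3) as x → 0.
1 - x**2 + O(x**3)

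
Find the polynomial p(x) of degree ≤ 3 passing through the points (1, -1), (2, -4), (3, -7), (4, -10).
2 - 3*x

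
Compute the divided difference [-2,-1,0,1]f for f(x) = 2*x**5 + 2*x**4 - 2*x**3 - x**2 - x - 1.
4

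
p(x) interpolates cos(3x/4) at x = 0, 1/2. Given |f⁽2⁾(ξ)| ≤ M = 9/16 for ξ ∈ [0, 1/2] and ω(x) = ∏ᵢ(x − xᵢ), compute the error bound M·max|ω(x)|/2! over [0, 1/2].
9/512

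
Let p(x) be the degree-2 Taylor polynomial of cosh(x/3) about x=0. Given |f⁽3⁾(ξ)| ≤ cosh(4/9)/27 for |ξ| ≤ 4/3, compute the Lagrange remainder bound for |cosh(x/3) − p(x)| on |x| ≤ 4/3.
32*cosh(4/9)/2187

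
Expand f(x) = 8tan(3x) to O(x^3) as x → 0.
24*x + O(x**3)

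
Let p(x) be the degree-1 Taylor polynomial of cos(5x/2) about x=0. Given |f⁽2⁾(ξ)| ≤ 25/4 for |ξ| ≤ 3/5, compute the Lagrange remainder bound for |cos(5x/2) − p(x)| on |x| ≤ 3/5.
9/8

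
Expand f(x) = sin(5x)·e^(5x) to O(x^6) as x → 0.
5*x + 25*x**2 + 125*x**3/3 - 625*x**5/6 + O(x**6)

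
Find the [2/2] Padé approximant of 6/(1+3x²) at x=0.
6/(3*x**2 + 1)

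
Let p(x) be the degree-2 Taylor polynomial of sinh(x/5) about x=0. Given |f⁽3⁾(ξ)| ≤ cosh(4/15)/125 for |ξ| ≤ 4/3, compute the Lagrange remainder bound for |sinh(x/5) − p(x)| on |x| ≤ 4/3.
32*cosh(4/15)/10125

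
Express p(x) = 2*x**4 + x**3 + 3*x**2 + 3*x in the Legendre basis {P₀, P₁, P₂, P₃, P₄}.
(7/5)P₀ + (18/5)P₁ + (22/7)P₂ + (2/5)P₃ + (16/35)P₄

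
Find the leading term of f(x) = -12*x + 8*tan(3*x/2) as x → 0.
9*x**3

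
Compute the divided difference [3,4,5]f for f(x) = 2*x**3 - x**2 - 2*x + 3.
23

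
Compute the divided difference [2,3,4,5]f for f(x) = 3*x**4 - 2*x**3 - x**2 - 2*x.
40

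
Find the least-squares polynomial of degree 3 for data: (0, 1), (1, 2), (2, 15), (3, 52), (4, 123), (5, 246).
52/63 + (23/54)x + (-59/63)x² + (115/54)x³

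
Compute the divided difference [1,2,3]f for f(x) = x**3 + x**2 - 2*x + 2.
7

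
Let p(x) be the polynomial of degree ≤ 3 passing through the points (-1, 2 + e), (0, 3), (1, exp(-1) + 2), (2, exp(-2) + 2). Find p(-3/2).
(-5 + 21*e + (-3 + 35*e)*exp(2))*exp(-2)/16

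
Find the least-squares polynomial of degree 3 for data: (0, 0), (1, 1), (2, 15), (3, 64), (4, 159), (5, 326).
-5/126 + (65/756)x + (-547/252)x² + (82/27)x³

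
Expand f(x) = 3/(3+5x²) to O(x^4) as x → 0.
1 - 5*x**2/3 + O(x**4)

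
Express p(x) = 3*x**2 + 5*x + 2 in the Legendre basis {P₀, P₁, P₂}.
(3)P₀ + (5)P₁ + (2)P₂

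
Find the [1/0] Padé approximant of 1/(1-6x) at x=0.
6*x + 1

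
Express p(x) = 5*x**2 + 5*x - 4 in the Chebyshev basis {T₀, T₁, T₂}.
(-3/2)T₀ + (5)T₁ + (5/2)T₂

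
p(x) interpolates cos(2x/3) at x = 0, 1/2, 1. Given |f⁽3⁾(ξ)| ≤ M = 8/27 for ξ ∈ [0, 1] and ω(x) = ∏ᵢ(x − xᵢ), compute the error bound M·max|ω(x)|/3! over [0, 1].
sqrt(3)/729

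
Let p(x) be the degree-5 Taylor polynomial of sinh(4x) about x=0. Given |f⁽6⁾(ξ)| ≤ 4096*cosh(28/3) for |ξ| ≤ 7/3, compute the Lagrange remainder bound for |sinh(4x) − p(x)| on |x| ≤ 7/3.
30118144*cosh(28/3)/32805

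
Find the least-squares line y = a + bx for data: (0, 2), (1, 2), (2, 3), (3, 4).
a = 17/10, b = 7/10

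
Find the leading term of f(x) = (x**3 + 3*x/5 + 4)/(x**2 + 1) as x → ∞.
x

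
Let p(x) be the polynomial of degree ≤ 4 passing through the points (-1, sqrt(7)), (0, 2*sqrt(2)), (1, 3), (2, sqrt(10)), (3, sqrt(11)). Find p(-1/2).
-105/64 - 5*sqrt(11)/128 + 7*sqrt(10)/32 + 35*sqrt(7)/128 + 35*sqrt(2)/16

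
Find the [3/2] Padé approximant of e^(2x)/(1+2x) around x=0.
(64*x**3/165 + 57*x**2/55 + 84*x/55 + 1)/(-53*x**2/55 + 84*x/55 + 1)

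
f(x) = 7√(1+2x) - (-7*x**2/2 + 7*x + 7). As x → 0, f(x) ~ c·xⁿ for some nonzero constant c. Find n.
3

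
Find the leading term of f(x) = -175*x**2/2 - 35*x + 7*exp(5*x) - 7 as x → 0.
875*x**3/6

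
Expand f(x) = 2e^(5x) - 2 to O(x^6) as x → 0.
10*x + 25*x**2 + 125*x**3/3 + 625*x**4/12 + 625*x**5/12 + O(x**6)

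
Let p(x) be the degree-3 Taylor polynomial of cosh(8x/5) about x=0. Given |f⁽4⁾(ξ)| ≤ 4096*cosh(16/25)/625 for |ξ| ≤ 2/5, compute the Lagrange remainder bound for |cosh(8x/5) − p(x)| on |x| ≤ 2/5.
8192*cosh(16/25)/1171875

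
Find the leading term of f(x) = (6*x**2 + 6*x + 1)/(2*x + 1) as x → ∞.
3*x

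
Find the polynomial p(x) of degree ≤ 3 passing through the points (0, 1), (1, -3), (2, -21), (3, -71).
-3*x**3 + 2*x**2 - 3*x + 1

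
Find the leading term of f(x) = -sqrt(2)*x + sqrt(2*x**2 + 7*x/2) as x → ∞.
7*sqrt(2)/8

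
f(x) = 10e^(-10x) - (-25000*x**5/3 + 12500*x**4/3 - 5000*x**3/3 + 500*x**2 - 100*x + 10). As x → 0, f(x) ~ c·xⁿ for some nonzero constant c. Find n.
6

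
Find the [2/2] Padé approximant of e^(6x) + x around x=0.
(-15*x**2/4 + 13*x/4 + 1)/(9*x**2/2 - 15*x/4 + 1)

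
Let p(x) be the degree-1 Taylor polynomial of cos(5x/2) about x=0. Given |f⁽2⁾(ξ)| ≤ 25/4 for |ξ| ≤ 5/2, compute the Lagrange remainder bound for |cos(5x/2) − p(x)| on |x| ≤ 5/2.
625/32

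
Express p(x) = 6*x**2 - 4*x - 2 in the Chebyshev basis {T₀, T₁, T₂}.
T₀ + (-4)T₁ + (3)T₂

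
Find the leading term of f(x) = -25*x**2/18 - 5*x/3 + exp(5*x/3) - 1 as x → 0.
125*x**3/162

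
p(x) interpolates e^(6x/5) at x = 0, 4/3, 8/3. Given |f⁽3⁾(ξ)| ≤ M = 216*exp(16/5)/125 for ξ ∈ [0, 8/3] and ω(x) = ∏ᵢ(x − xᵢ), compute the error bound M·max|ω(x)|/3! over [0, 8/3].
512*sqrt(3)*exp(16/5)/3375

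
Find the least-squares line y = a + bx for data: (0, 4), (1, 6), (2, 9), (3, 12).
a = 37/10, b = 27/10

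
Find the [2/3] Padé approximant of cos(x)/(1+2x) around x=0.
(1 - 5*x**2/12)/(x**3/6 + x**2/12 + 2*x + 1)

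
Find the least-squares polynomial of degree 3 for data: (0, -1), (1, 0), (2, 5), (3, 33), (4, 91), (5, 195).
-17/21 + (125/126)x + (-257/84)x² + (77/36)x³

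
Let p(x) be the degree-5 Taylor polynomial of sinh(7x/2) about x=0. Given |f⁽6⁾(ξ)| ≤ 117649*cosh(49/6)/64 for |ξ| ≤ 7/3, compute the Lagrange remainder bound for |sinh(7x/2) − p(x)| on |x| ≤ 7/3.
13841287201*cosh(49/6)/33592320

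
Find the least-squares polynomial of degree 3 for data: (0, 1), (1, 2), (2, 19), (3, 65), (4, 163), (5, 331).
16/21 + (16/9)x + (-239/84)x² + (113/36)x³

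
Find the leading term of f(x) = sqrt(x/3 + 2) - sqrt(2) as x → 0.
sqrt(2)*x/12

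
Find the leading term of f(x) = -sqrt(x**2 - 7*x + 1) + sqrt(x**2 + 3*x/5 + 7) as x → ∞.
19/5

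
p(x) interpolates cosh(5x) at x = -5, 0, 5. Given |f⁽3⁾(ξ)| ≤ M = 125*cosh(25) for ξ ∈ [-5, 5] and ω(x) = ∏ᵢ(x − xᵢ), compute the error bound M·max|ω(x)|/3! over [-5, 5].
15625*sqrt(3)*cosh(25)/27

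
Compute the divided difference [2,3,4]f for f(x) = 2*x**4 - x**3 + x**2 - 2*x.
102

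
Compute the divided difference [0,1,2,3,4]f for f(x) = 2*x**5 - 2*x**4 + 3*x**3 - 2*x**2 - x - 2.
18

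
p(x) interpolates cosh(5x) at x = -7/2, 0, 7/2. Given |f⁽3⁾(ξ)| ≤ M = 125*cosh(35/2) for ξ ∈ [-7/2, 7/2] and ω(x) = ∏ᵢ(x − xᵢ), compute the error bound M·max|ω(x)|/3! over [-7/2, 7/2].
42875*sqrt(3)*cosh(35/2)/216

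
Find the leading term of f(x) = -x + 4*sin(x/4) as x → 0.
-x**3/96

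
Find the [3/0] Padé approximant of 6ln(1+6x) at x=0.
36*x*(12*x**2 - 3*x + 1)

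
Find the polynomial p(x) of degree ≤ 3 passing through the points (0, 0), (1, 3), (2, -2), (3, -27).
-2*x**3 + 2*x**2 + 3*x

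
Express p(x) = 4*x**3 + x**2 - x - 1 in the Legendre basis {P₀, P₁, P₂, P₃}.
(-2/3)P₀ + (7/5)P₁ + (2/3)P₂ + (8/5)P₃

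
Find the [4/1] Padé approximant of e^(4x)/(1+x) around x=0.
(224*x**4/225 + 32*x**3/15 + 72*x**2/25 + 172*x/75 + 1)/(1 - 53*x/75)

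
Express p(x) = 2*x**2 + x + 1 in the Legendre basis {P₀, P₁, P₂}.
(5/3)P₀ + P₁ + (4/3)P₂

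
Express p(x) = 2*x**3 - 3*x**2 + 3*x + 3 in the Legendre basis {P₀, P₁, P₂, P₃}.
(2)P₀ + (21/5)P₁ + (-2)P₂ + (4/5)P₃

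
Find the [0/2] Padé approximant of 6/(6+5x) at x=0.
1/(5*x/6 + 1)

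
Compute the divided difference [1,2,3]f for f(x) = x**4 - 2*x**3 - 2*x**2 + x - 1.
11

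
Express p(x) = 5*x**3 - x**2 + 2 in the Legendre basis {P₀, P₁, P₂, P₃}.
(5/3)P₀ + (3)P₁ + (-2/3)P₂ + (2)P₃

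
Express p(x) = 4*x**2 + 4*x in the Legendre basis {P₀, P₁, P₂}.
(4/3)P₀ + (4)P₁ + (8/3)P₂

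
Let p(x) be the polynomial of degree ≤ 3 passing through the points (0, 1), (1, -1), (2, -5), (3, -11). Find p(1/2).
1/4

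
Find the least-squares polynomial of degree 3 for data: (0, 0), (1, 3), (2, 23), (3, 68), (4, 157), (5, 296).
-1/42 + (-107/252)x + (139/84)x² + (37/18)x³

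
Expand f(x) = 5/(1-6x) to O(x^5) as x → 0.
5 + 30*x + 180*x**2 + 1080*x**3 + 6480*x**4 + O(x**5)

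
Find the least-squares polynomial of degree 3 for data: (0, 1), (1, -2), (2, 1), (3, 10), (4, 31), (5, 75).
38/63 + (-130/189)x + (-421/252)x² + (103/108)x³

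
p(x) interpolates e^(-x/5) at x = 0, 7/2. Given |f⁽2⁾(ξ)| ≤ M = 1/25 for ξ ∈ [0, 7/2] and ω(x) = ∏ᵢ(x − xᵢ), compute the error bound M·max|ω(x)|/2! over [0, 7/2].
49/800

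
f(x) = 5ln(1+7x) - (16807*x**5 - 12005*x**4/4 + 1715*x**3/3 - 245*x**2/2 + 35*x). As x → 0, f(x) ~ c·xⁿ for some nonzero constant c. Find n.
6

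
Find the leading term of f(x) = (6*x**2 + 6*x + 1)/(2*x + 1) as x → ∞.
3*x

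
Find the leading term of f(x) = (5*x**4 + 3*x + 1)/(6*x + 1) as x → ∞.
5*x**3/6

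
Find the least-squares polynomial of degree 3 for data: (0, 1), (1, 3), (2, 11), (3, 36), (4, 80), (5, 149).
155/126 + (-1133/756)x + (97/63)x² + (101/108)x³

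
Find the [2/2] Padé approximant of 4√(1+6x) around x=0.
(45*x**2 + 30*x + 4)/(9*x**2/4 + 9*x/2 + 1)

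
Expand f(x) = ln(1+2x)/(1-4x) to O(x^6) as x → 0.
2*x + 6*x**2 + 80*x**3/3 + 308*x**4/3 + 6256*x**5/15 + O(x**6)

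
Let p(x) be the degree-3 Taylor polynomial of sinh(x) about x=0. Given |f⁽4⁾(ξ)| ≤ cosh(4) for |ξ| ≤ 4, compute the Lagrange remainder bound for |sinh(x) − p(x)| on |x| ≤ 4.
32*cosh(4)/3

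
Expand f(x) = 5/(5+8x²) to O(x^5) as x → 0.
1 - 8*x**2/5 + 64*x**4/25 + O(x**5)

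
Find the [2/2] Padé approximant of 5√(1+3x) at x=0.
(225*x**2/16 + 75*x/4 + 5)/(9*x**2/16 + 9*x/4 + 1)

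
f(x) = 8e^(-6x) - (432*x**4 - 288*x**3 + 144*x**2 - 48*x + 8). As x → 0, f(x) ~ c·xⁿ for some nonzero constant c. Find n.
5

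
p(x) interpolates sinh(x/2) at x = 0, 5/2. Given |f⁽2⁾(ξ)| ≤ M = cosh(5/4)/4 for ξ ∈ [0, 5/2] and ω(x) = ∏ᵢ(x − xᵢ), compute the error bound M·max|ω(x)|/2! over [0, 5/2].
25*cosh(5/4)/128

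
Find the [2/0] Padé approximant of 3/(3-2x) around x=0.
4*x**2/9 + 2*x/3 + 1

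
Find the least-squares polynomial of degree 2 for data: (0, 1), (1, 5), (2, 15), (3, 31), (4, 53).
1 + x + (3)x²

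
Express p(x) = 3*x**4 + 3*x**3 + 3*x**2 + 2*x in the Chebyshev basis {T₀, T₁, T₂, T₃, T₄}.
(21/8)T₀ + (17/4)T₁ + (3)T₂ + (3/4)T₃ + (3/8)T₄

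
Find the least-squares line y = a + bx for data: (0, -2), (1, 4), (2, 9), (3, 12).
a = -13/10, b = 47/10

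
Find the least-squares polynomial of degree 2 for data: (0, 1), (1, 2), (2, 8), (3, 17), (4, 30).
6/7 + (-29/70)x + (27/14)x²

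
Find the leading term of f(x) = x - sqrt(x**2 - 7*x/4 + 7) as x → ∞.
7/8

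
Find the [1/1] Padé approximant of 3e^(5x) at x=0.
(15*x/2 + 3)/(1 - 5*x/2)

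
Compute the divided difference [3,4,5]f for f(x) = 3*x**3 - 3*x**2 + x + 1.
33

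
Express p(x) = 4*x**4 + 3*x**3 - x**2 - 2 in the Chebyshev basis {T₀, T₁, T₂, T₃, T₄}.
-T₀ + (9/4)T₁ + (3/2)T₂ + (3/4)T₃ + (1/2)T₄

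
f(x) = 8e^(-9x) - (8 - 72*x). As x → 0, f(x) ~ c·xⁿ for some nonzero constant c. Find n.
2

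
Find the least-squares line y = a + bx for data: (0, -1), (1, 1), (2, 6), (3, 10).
a = -17/10, b = 19/5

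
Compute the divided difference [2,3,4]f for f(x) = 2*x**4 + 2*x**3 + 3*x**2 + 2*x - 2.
131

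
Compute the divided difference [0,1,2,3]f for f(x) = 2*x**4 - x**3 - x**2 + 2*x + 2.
11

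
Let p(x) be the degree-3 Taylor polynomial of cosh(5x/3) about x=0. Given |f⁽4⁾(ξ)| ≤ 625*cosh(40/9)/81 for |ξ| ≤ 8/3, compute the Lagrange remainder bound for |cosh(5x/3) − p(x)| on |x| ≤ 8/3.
320000*cosh(40/9)/19683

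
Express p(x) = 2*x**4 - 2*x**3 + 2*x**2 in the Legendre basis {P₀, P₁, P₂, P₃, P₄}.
(16/15)P₀ + (-6/5)P₁ + (52/21)P₂ + (-4/5)P₃ + (16/35)P₄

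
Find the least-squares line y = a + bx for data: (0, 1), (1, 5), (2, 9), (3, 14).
a = 4/5, b = 43/10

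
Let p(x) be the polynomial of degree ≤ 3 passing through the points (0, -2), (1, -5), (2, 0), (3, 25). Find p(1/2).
-15/4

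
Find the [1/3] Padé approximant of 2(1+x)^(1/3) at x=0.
(5*x/3 + 2)/(x**3/81 - x**2/18 + x/2 + 1)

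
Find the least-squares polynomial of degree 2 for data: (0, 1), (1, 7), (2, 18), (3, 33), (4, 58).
7/5 + (2)x + (3)x²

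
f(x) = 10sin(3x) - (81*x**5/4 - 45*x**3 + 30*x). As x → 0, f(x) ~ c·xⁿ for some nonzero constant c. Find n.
7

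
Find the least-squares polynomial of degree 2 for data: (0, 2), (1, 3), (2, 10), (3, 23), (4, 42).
2 + (-2)x + (3)x²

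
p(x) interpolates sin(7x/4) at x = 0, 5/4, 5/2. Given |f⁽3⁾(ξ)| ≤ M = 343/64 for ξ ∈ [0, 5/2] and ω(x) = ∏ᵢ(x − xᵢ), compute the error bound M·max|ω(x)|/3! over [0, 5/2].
42875*sqrt(3)/110592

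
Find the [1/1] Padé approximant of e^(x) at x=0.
(x/2 + 1)/(1 - x/2)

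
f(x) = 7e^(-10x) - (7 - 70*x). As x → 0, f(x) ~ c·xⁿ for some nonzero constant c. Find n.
2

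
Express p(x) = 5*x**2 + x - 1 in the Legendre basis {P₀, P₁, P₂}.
(2/3)P₀ + P₁ + (10/3)P₂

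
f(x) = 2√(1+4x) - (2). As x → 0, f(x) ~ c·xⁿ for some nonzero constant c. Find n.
1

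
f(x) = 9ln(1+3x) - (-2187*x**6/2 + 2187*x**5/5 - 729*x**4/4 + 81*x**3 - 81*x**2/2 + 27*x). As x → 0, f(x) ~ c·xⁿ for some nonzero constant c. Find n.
7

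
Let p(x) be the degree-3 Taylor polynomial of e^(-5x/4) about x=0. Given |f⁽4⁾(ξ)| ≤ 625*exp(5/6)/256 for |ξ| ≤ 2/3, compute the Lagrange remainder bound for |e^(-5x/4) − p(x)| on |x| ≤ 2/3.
625*exp(5/6)/31104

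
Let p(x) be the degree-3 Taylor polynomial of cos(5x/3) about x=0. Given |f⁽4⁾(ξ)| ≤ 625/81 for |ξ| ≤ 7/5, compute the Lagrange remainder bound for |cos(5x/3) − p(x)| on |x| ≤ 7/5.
2401/1944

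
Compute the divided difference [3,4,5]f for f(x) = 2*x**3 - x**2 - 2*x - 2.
23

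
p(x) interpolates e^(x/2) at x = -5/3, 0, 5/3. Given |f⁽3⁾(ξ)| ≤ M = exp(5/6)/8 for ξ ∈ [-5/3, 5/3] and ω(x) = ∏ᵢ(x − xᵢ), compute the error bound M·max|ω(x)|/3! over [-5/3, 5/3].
125*sqrt(3)*exp(5/6)/5832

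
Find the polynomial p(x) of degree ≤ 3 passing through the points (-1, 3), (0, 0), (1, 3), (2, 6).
-x**3 + 3*x**2 + x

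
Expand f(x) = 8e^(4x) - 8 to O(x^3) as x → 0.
32*x + 64*x**2 + O(x**3)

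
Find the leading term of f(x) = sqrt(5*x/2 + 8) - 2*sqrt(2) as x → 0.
5*sqrt(2)*x/16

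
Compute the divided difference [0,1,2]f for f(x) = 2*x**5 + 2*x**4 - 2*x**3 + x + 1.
38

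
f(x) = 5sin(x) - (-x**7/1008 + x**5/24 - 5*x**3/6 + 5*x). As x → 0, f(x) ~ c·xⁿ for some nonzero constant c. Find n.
9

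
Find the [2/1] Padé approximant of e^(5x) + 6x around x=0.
(-35*x**2/6 + 28*x/3 + 1)/(1 - 5*x/3)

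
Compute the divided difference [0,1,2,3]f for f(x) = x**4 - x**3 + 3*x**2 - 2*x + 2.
5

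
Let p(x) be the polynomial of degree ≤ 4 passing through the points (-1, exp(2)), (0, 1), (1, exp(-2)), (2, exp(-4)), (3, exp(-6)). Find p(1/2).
(-20*exp(2) + 3 + 90*exp(4) + 5*(12 - exp(2))*exp(6))*exp(-6)/128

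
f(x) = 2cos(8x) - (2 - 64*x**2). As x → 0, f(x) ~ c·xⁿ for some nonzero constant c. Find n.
4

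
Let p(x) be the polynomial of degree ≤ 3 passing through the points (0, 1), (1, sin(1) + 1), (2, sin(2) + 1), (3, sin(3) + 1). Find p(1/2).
-5*sin(2)/16 + sin(3)/16 + 15*sin(1)/16 + 1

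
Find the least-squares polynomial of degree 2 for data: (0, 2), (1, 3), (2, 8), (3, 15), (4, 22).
8/5 + (6/5)x + x²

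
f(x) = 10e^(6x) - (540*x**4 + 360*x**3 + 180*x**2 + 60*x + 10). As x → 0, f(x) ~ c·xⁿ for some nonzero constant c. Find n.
5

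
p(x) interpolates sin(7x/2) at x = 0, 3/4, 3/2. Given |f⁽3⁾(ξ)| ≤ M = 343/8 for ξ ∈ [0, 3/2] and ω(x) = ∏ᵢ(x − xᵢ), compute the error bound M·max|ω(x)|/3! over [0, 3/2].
343*sqrt(3)/512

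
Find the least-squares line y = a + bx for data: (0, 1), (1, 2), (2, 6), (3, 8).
a = 1/2, b = 5/2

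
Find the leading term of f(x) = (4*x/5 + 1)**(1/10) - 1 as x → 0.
2*x/25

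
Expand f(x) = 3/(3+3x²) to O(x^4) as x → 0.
1 - x**2 + O(x**4)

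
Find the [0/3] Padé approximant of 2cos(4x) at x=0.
2/(8*x**2 + 1)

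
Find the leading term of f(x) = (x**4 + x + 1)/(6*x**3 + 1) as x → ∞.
x/6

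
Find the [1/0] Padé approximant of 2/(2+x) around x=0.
1 - x/2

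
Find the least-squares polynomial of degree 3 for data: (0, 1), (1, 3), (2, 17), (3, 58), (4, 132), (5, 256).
127/126 + (-643/756)x + (185/252)x² + (52/27)x³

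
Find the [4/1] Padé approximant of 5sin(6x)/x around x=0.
324*x**4 - 180*x**2 + 30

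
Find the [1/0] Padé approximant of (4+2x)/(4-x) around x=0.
3*x/4 + 1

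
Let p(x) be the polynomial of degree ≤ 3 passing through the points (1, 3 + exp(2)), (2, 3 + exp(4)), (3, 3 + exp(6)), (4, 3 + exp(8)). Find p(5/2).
-exp(8)/16 - exp(2)/16 + 3 + 9*exp(4)/16 + 9*exp(6)/16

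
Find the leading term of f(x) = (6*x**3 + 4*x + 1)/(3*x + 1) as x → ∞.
2*x**2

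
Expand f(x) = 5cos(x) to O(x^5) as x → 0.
5 - 5*x**2/2 + 5*x**4/24 + O(x**5)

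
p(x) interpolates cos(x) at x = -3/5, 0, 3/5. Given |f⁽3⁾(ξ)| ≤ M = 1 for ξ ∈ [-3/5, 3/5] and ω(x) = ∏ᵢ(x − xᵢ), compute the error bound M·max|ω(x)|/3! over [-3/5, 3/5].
sqrt(3)/125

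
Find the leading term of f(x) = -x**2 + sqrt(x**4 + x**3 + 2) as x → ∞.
x/2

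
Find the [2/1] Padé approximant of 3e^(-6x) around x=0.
(18*x**2 - 12*x + 3)/(2*x + 1)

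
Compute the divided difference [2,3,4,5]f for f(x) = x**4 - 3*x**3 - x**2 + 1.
11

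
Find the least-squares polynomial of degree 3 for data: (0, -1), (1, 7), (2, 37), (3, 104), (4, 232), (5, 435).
-131/126 + (3161/756)x + (127/126)x² + (337/108)x³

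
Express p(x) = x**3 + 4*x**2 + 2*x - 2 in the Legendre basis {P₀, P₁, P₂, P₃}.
(-2/3)P₀ + (13/5)P₁ + (8/3)P₂ + (2/5)P₃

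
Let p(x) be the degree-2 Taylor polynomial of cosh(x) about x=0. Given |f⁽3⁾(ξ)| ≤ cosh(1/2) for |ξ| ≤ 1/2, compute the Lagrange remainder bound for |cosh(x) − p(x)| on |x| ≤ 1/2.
cosh(1/2)/48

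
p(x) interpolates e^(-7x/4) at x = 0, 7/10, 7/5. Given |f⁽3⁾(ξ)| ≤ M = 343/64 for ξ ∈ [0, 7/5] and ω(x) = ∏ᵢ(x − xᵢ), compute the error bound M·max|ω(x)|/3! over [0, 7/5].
117649*sqrt(3)/1728000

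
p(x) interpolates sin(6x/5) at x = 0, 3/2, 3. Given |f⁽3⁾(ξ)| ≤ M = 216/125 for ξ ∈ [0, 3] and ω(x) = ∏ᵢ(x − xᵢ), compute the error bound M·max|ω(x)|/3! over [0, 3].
27*sqrt(3)/125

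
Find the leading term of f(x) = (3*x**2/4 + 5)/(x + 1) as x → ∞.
3*x/4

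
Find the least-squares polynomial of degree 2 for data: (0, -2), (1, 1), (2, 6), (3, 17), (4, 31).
-9/5 + (1/5)x + (2)x²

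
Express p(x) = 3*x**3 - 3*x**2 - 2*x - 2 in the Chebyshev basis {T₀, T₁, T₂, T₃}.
(-7/2)T₀ + (1/4)T₁ + (-3/2)T₂ + (3/4)T₃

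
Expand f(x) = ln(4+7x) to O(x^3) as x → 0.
log(4) + 7*x/4 - 49*x**2/32 + O(x**3)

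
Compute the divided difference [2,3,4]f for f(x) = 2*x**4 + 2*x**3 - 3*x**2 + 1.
125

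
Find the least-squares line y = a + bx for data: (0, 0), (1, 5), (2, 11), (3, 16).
a = -1/10, b = 27/5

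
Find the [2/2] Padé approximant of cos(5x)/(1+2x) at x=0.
(-1925*x**2/204 - 25*x/51 + 1)/(25*x**2/12 + 77*x/51 + 1)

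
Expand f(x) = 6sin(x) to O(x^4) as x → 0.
6*x - x**3 + O(x**4)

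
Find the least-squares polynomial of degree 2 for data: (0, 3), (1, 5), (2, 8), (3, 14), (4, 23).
113/35 + (3/70)x + (17/14)x²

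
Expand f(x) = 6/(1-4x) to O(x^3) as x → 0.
6 + 24*x + 96*x**2 + O(x**3)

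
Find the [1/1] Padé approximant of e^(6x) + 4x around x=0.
(41*x/5 + 1)/(1 - 9*x/5)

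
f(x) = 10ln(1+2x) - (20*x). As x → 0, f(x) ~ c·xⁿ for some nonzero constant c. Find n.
2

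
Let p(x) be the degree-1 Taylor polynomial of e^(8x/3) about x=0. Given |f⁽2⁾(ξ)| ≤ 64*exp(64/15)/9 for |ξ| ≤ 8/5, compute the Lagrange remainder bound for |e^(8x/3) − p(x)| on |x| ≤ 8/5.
2048*exp(64/15)/225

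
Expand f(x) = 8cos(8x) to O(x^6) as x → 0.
8 - 256*x**2 + 4096*x**4/3 + O(x**6)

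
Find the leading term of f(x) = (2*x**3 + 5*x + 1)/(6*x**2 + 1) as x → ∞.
x/3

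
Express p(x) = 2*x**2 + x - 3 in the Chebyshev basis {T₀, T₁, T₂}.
(-2)T₀ + T₁ + T₂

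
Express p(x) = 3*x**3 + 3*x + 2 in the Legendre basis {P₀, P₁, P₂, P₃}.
(2)P₀ + (24/5)P₁ + (6/5)P₃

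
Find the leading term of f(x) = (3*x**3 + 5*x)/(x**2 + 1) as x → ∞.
3*x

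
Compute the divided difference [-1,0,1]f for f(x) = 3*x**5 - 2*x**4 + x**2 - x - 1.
-1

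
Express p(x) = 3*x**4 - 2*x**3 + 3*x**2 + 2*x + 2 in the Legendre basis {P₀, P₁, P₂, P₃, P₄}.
(18/5)P₀ + (4/5)P₁ + (26/7)P₂ + (-4/5)P₃ + (24/35)P₄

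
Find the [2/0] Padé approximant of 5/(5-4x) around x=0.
16*x**2/25 + 4*x/5 + 1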